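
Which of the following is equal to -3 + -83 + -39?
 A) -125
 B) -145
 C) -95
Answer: A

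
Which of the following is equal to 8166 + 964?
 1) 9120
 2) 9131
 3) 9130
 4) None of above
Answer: 3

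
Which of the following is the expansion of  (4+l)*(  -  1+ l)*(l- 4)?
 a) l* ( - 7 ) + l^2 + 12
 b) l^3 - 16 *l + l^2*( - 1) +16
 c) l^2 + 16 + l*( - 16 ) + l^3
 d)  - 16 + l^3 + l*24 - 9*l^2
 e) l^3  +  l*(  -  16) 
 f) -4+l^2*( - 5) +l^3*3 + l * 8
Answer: b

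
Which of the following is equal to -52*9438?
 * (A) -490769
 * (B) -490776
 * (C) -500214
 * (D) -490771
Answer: B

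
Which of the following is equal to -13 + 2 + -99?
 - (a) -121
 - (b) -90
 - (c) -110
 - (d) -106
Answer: c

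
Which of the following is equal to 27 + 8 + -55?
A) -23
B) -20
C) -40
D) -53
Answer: B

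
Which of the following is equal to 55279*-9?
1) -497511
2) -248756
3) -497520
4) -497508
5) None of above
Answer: 1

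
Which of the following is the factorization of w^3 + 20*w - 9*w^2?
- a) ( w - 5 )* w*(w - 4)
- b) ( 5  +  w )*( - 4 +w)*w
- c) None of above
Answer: a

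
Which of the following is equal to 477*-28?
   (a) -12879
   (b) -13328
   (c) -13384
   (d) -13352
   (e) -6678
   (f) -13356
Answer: f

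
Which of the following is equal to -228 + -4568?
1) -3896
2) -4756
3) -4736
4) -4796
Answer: 4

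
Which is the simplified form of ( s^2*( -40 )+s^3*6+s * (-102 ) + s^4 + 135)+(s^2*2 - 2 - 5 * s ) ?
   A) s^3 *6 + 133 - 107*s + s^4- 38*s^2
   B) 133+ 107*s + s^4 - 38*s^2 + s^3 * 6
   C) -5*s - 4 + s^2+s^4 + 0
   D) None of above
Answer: A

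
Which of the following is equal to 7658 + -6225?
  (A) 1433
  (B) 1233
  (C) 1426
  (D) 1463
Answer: A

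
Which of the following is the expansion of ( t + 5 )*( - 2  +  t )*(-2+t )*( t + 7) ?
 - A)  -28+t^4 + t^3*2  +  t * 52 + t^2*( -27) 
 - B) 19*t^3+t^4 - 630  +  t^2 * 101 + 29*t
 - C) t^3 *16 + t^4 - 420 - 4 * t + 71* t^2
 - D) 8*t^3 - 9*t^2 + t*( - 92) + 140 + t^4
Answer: D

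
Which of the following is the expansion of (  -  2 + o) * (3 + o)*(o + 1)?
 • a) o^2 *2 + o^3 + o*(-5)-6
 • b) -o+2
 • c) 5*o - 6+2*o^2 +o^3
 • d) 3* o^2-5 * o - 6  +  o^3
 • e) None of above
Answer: a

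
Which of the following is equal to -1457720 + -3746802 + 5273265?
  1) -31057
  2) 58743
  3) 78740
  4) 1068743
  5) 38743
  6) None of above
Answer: 6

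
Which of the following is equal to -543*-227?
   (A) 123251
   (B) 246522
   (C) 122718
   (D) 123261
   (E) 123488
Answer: D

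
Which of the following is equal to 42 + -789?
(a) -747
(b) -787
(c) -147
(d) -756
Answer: a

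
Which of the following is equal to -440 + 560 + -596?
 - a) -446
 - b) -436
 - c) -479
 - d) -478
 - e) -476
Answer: e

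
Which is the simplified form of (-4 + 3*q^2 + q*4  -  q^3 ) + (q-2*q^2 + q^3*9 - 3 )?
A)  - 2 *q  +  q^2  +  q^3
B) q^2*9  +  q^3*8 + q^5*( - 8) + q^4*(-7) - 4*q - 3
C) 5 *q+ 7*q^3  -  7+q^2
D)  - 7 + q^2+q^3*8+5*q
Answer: D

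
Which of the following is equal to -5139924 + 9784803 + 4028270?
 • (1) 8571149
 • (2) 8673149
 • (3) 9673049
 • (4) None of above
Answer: 2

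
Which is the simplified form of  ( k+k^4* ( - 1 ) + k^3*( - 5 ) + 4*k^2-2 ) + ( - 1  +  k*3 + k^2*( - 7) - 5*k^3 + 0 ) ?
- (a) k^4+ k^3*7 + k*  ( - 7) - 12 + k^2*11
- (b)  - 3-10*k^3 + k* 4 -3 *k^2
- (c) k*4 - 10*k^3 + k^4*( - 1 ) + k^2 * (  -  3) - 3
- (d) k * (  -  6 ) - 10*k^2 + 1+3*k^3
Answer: c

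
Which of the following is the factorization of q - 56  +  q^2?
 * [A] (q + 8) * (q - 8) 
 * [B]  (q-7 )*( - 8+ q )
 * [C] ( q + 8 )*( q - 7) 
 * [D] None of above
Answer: C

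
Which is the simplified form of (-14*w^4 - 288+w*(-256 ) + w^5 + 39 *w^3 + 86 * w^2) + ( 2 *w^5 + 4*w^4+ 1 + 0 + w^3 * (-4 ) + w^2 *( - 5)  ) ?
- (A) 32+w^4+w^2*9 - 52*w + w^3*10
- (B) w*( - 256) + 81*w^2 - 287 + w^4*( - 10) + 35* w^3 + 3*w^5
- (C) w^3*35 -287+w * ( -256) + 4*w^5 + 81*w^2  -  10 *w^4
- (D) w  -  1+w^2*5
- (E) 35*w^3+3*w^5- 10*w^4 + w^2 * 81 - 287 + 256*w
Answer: B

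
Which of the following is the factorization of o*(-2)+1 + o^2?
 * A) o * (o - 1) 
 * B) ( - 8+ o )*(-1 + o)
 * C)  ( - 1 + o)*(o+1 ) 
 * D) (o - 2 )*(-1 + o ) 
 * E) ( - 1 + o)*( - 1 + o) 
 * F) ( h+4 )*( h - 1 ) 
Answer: E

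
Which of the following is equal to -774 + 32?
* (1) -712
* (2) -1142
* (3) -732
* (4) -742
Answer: 4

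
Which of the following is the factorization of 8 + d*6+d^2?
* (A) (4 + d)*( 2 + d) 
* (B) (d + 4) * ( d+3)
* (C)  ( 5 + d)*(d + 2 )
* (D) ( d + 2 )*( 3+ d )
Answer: A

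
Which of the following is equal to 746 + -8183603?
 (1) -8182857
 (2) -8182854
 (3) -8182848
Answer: 1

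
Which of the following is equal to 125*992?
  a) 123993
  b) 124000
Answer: b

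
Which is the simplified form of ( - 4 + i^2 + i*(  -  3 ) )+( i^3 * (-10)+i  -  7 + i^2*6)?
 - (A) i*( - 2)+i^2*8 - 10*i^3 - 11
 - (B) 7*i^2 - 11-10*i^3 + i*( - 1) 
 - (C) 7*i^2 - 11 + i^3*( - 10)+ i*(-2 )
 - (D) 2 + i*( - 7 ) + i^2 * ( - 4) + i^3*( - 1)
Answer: C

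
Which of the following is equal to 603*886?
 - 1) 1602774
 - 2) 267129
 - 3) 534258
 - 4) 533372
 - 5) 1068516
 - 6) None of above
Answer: 3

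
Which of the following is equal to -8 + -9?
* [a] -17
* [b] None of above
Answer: a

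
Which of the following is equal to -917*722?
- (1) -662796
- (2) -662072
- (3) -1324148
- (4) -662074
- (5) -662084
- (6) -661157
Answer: 4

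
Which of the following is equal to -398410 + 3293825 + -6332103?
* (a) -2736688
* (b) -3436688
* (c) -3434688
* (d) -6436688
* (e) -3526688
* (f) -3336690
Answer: b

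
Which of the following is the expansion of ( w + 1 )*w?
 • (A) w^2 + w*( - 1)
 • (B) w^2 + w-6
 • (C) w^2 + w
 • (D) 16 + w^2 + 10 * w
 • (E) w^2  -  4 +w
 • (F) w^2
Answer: C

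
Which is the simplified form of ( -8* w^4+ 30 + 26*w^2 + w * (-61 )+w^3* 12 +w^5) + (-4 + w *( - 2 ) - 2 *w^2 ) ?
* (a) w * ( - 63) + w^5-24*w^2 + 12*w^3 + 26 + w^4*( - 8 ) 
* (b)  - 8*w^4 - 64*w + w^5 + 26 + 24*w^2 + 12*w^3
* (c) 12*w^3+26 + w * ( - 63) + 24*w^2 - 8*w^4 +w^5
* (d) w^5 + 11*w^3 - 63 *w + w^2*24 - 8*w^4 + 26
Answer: c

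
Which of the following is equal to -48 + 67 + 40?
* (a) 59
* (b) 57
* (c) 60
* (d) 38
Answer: a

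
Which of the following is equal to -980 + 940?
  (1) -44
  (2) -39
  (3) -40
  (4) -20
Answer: 3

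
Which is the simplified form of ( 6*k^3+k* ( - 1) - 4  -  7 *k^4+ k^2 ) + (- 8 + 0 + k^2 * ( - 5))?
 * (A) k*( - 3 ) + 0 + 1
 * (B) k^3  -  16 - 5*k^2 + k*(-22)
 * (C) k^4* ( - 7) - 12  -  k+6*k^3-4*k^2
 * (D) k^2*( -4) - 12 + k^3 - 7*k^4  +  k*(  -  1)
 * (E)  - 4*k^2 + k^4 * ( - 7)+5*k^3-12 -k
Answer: C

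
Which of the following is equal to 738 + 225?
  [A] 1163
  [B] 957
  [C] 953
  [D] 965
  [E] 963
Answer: E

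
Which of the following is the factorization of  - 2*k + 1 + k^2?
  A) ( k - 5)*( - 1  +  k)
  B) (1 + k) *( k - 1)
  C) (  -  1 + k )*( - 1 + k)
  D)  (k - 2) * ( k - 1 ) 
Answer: C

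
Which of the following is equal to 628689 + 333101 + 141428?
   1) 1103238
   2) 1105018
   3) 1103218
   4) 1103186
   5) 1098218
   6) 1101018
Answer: 3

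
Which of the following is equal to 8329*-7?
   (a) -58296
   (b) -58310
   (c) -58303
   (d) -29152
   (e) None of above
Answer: c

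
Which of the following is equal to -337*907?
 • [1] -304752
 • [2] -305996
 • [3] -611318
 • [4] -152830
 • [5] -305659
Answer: 5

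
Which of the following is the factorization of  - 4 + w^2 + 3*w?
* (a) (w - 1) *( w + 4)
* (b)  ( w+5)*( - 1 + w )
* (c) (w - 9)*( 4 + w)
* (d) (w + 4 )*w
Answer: a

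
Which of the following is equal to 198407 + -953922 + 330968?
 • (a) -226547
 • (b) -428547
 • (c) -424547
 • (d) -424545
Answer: c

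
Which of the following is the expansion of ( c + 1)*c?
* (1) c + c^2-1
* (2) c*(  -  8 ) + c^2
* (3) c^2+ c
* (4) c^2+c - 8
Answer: 3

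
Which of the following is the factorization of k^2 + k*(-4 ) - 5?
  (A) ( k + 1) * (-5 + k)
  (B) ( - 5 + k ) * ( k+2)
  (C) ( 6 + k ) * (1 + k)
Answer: A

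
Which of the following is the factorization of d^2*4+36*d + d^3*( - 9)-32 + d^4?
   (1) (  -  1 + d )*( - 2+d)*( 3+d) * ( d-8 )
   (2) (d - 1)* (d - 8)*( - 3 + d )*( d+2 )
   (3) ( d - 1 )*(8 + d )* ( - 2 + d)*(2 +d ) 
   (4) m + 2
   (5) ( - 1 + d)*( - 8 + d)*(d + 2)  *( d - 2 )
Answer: 5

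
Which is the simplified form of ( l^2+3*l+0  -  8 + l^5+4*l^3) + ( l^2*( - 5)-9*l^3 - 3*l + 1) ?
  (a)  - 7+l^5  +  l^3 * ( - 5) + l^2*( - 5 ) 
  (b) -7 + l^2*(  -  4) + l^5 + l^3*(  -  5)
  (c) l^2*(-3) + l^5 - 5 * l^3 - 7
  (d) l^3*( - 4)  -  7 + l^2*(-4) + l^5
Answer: b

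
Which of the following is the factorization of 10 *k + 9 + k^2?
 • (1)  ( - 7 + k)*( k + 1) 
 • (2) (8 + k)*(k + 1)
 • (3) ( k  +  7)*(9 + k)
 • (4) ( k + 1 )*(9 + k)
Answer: 4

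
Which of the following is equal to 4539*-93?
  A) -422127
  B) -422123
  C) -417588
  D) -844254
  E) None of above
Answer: A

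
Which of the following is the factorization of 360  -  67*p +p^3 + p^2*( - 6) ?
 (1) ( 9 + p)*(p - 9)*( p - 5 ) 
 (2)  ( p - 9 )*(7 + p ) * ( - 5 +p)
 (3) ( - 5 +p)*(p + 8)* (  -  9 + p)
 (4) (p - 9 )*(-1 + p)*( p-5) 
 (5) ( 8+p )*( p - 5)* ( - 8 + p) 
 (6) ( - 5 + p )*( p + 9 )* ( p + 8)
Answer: 3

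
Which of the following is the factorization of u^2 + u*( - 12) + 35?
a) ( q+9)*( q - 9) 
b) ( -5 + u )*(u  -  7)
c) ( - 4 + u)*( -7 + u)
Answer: b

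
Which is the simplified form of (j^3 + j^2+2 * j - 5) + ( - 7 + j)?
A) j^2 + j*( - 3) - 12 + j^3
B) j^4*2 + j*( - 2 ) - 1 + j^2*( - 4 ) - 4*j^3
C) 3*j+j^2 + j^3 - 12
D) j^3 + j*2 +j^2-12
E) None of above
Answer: C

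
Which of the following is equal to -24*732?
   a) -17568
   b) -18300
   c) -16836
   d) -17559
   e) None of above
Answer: a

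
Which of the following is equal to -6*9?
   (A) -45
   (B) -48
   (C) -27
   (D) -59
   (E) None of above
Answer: E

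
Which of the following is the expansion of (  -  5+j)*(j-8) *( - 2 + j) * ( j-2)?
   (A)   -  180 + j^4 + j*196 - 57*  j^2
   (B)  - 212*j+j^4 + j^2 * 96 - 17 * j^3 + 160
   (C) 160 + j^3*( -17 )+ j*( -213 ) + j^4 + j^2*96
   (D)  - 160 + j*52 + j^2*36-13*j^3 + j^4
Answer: B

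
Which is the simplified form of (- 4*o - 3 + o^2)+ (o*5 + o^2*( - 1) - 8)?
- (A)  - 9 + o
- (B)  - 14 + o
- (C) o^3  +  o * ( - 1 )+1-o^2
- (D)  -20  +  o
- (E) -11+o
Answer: E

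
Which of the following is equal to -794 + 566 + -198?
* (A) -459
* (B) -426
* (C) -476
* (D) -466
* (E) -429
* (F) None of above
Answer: B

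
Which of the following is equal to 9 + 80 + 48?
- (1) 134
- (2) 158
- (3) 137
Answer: 3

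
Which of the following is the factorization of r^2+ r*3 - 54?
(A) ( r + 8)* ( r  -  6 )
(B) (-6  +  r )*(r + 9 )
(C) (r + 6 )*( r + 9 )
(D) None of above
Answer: B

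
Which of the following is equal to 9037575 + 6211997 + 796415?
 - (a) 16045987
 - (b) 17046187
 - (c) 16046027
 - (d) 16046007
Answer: a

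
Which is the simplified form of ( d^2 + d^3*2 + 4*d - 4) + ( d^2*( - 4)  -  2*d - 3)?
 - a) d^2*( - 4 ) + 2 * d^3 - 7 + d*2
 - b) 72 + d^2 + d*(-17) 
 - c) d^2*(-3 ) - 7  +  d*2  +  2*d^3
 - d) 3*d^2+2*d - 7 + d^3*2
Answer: c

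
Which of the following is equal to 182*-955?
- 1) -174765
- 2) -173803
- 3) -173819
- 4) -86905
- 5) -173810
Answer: 5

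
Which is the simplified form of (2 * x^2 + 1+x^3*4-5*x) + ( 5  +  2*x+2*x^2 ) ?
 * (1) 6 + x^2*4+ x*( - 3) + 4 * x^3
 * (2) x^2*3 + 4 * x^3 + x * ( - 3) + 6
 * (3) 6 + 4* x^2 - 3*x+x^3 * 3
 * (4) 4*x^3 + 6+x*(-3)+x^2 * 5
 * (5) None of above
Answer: 1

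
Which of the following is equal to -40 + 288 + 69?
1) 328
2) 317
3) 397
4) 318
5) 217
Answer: 2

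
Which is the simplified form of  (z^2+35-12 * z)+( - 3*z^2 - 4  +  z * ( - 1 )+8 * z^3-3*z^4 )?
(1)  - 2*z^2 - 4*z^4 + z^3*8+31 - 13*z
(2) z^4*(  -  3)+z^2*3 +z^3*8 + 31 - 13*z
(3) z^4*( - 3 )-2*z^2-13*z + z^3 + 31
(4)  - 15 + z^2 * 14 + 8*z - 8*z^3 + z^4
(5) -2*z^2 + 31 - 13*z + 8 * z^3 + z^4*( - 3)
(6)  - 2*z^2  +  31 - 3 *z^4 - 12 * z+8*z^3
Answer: 5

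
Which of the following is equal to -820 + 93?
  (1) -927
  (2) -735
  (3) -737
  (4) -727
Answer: 4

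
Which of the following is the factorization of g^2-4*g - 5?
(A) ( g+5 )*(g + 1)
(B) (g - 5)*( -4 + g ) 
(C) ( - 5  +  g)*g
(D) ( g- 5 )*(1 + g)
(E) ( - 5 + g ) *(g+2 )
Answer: D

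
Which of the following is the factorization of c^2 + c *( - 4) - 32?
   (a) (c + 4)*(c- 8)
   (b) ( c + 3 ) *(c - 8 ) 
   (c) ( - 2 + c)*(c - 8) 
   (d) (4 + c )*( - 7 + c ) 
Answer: a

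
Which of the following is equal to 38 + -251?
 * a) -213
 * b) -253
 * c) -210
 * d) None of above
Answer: a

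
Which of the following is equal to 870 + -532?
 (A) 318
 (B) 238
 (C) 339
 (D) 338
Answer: D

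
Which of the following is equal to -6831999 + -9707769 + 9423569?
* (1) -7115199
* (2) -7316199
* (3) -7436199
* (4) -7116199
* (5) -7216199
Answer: 4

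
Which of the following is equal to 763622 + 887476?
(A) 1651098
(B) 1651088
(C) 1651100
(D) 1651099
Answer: A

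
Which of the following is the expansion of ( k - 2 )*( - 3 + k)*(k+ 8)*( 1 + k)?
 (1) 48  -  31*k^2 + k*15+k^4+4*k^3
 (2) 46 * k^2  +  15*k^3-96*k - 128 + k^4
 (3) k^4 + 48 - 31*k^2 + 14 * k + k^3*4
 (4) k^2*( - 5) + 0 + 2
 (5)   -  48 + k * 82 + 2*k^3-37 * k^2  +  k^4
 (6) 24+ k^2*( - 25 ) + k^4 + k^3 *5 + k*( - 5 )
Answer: 3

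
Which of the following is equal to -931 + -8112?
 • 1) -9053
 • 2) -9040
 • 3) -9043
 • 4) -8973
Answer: 3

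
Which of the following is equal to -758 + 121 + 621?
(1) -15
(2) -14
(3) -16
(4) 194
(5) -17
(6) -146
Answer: 3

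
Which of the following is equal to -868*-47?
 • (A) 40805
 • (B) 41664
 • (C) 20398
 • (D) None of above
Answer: D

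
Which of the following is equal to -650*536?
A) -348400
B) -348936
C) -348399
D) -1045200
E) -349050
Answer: A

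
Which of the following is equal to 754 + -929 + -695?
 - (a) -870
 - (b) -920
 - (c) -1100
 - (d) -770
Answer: a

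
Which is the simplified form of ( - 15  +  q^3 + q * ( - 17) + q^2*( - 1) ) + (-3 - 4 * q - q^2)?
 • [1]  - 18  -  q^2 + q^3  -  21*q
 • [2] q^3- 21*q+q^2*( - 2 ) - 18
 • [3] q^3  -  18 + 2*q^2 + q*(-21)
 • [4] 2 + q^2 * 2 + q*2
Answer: 2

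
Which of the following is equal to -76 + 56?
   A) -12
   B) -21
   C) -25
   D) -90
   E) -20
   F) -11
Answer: E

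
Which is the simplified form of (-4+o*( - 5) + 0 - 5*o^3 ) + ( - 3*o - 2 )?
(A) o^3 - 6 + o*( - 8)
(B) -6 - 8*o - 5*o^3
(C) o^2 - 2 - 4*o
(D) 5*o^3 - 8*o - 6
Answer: B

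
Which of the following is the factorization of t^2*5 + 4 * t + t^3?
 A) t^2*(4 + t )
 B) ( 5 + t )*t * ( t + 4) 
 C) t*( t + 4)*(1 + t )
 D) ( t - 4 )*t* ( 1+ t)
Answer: C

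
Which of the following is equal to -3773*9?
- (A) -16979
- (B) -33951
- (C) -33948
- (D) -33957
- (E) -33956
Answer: D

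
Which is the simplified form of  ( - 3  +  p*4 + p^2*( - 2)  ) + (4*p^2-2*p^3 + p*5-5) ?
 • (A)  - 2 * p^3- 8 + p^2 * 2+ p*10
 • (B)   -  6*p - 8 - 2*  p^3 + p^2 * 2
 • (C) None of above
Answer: C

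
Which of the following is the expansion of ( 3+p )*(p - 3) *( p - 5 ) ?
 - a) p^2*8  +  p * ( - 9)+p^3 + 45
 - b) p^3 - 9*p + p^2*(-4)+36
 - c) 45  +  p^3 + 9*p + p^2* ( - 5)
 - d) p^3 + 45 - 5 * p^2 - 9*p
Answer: d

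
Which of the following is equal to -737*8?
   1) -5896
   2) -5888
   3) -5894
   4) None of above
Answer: 1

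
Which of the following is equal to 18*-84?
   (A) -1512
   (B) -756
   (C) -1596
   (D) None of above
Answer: A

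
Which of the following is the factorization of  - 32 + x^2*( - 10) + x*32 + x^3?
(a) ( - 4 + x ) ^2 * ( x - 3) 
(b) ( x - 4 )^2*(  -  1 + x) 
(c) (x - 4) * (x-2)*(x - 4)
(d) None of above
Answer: c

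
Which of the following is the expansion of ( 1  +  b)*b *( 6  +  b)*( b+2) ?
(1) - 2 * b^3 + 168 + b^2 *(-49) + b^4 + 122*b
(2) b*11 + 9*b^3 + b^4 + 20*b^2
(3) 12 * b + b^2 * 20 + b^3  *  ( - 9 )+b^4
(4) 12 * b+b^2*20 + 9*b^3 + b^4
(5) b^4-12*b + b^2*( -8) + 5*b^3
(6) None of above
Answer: 4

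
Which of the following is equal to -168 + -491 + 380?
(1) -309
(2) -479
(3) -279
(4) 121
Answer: 3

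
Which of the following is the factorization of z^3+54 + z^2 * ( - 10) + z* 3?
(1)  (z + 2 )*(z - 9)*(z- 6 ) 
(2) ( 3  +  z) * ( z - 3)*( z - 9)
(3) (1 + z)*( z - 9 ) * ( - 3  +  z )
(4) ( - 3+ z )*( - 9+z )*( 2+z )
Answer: 4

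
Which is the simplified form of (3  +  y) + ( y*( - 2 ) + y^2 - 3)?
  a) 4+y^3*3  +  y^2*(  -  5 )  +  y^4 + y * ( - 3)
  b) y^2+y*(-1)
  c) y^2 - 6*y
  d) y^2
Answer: b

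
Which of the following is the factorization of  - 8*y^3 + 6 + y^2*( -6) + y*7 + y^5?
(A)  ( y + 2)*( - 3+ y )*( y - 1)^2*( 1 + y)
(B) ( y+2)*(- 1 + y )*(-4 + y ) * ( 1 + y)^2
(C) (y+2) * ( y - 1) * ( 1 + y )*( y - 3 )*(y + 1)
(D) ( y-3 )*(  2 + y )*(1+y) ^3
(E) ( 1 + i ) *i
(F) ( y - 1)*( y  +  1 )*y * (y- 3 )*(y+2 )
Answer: C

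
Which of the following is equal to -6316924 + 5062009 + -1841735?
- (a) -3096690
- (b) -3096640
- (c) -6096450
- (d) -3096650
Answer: d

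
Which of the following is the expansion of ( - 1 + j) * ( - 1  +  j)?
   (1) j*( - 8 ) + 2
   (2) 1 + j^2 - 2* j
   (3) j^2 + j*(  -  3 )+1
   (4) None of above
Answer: 2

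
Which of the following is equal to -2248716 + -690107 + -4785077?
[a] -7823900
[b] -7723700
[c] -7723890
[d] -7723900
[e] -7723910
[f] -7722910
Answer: d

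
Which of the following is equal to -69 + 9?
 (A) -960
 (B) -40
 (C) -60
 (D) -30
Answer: C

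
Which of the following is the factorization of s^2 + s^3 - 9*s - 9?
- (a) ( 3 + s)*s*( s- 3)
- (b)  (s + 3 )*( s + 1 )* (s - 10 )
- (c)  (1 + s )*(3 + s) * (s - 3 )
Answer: c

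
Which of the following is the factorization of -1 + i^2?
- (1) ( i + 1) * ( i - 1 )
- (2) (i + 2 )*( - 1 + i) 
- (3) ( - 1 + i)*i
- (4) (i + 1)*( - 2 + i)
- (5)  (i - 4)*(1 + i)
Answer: 1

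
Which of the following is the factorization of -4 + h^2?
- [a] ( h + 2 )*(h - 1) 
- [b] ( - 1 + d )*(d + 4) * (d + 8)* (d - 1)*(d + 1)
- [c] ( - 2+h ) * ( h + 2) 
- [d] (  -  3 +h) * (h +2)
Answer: c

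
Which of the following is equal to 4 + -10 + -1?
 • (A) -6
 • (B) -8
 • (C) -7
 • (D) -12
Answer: C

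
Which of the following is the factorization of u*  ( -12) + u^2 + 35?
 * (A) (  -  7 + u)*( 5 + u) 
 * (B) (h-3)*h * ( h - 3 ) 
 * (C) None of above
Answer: C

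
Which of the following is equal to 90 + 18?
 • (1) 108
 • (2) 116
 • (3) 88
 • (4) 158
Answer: 1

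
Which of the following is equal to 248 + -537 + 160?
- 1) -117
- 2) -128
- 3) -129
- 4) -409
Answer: 3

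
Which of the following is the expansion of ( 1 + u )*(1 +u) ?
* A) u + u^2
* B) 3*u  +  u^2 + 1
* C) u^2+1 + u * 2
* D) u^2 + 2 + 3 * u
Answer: C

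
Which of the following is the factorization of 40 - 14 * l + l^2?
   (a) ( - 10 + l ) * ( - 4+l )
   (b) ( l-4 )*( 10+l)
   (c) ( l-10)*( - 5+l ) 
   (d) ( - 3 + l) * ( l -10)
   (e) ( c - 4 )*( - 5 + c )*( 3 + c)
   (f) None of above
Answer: a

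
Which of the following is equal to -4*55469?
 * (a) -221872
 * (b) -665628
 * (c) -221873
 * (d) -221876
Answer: d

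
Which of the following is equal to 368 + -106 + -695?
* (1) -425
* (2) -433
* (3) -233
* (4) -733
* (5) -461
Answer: 2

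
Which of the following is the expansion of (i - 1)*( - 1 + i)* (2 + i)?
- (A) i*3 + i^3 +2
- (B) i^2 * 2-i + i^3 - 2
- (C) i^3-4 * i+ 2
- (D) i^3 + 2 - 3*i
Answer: D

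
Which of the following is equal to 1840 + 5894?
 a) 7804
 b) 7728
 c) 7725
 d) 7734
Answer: d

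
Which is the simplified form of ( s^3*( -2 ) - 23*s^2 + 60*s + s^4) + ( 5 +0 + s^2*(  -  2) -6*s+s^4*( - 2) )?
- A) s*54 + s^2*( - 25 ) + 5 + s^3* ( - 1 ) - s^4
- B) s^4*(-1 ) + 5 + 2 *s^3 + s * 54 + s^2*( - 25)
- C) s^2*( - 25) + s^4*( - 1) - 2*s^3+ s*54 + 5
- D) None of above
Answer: C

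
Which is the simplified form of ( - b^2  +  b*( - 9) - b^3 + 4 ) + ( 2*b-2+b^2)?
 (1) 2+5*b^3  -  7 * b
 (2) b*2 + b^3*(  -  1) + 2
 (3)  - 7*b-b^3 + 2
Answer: 3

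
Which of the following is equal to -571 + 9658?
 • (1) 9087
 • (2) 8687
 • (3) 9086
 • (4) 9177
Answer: 1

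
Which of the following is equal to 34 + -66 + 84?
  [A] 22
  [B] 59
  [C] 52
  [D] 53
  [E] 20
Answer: C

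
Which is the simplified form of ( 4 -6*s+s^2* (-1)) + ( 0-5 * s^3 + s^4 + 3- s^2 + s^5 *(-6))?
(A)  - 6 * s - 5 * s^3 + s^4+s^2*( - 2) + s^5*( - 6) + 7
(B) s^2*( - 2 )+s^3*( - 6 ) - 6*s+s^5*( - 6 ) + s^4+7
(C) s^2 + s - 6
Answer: A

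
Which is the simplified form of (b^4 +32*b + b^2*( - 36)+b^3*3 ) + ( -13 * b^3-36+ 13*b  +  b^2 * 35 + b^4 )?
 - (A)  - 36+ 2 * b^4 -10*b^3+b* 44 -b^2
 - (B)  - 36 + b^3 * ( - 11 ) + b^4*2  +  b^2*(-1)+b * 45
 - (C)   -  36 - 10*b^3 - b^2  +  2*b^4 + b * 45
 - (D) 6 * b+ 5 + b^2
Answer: C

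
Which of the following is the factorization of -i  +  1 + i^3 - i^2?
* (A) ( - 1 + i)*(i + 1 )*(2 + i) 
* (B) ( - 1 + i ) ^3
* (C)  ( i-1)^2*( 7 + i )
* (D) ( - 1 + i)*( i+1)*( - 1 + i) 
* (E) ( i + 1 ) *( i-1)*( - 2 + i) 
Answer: D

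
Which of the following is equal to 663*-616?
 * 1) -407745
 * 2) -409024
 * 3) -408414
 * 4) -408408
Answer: 4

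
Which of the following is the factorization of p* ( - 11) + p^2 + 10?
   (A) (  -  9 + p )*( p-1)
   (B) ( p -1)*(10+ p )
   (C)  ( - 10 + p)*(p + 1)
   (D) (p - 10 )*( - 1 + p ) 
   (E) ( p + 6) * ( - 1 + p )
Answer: D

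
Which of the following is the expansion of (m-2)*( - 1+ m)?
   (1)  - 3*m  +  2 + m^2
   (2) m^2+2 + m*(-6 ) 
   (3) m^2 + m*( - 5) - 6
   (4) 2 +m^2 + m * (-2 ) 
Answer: 1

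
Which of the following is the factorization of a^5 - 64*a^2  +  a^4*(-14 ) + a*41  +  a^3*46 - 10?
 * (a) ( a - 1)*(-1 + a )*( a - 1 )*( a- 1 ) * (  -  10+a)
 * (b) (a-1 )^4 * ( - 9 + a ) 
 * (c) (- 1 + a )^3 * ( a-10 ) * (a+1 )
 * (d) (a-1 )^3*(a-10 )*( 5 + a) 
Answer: a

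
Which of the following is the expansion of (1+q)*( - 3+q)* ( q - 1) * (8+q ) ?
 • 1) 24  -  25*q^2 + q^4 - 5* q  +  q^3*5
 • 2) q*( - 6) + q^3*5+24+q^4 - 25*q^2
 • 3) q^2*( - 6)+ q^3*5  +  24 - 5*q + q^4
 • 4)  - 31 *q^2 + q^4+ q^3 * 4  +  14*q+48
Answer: 1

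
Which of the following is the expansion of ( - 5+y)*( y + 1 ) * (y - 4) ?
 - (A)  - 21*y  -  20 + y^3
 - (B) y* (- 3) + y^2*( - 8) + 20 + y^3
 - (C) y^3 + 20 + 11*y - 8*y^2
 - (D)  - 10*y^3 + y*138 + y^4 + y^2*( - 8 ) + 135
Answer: C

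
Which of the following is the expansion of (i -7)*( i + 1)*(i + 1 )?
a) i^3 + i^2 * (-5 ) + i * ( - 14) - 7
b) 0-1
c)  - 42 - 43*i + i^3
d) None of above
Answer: d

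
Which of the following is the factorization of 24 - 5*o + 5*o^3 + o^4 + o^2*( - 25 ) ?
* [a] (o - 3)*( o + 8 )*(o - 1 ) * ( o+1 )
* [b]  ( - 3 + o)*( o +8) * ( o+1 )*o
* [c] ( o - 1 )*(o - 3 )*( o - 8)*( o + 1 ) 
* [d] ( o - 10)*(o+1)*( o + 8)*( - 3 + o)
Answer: a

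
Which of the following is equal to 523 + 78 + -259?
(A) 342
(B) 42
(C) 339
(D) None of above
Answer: A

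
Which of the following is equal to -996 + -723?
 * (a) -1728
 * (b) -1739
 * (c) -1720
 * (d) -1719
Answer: d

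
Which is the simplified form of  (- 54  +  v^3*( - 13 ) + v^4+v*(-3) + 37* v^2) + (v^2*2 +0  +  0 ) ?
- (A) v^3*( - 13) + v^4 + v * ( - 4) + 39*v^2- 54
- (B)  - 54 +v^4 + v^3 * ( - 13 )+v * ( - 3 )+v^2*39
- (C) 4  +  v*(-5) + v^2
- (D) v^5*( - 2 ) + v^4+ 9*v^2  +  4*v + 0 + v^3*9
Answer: B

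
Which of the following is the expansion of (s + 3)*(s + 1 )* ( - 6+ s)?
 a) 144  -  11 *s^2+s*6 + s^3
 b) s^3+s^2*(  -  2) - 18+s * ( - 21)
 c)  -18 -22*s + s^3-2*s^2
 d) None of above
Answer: b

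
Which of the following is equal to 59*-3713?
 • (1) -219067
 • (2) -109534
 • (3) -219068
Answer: 1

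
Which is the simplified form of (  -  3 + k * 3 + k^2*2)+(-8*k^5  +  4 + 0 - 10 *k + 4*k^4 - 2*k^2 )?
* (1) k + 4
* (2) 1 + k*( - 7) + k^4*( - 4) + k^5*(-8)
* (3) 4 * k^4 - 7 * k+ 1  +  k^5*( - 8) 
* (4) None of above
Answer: 3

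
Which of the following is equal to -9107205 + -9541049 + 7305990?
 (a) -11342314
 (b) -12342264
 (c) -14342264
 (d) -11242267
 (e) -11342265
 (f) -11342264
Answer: f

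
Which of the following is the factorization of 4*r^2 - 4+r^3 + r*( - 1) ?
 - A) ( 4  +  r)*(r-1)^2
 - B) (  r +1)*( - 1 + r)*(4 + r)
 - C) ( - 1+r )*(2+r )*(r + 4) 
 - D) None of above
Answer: B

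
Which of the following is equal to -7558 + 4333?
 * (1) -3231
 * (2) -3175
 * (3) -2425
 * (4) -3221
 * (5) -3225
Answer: 5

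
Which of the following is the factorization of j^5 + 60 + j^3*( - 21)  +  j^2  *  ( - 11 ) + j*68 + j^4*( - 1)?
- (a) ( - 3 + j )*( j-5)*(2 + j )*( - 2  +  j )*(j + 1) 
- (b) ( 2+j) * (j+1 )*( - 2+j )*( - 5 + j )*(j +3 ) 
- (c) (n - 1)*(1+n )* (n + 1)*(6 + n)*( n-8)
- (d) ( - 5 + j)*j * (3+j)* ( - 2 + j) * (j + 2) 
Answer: b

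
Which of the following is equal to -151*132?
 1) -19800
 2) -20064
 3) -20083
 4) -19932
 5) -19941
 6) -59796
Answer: 4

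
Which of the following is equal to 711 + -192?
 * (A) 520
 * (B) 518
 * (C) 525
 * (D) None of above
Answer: D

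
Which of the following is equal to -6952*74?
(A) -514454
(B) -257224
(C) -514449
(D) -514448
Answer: D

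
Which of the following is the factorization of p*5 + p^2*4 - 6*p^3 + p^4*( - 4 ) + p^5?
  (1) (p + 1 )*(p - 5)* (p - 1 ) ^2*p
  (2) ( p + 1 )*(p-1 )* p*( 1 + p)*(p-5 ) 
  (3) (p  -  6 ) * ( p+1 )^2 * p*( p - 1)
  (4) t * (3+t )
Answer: 2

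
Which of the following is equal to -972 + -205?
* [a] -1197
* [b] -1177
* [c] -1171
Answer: b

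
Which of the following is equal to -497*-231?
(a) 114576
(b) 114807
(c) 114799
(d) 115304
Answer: b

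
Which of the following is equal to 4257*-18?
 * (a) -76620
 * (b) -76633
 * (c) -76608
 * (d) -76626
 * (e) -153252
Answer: d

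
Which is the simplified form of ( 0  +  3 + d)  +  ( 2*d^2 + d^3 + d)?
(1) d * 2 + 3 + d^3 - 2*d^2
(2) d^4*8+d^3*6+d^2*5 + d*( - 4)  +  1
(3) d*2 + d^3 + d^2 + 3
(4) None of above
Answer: 4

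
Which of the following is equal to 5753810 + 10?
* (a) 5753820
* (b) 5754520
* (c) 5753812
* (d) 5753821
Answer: a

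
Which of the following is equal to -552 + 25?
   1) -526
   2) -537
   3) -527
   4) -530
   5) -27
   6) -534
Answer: 3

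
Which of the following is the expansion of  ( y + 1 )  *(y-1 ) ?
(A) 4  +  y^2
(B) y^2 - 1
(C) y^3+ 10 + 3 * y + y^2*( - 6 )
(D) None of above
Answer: B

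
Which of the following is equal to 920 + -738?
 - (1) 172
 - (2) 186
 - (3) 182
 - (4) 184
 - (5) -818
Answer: 3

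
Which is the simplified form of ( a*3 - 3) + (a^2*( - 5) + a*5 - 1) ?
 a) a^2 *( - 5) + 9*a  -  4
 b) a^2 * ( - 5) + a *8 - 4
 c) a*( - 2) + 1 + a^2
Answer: b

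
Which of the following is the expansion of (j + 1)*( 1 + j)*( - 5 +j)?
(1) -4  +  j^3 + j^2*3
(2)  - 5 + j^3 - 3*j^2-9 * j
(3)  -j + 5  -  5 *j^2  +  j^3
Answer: 2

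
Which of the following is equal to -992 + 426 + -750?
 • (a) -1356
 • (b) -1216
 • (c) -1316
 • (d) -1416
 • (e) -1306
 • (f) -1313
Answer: c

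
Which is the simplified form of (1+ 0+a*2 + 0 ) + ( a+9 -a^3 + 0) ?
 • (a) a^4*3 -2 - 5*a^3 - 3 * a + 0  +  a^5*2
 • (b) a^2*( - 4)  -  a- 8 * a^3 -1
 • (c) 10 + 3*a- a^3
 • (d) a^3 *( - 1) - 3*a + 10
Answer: c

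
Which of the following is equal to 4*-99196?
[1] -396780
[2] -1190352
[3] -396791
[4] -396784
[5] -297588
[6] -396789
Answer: 4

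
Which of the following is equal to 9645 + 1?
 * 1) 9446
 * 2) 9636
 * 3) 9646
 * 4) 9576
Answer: 3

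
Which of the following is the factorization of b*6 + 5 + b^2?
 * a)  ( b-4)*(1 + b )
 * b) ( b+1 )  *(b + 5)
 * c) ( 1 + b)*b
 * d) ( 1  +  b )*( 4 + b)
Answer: b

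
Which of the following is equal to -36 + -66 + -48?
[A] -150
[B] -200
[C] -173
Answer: A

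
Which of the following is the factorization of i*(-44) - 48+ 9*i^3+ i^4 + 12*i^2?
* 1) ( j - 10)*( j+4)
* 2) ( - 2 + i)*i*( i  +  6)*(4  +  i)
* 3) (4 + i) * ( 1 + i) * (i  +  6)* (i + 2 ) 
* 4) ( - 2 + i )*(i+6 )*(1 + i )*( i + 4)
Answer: 4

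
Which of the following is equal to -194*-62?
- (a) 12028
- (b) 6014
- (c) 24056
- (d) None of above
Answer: a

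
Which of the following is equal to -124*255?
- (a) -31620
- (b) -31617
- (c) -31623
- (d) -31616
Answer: a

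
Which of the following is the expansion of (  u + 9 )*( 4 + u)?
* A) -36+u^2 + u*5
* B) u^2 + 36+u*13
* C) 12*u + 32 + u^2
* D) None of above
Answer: B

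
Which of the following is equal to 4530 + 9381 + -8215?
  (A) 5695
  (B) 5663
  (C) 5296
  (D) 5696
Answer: D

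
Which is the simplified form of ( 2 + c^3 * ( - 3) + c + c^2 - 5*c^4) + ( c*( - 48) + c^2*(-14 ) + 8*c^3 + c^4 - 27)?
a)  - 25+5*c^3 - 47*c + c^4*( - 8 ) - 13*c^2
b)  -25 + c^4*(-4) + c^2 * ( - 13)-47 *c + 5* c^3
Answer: b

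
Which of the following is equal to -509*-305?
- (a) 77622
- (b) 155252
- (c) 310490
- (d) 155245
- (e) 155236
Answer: d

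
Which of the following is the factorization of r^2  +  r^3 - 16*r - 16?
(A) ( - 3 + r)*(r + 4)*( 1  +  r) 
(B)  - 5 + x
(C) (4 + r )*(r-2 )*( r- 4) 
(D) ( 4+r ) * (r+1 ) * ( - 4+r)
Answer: D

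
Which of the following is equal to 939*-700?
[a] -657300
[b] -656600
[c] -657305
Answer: a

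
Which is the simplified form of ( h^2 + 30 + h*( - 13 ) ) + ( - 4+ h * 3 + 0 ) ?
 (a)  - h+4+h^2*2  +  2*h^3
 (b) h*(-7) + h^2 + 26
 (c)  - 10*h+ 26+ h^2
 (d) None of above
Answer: c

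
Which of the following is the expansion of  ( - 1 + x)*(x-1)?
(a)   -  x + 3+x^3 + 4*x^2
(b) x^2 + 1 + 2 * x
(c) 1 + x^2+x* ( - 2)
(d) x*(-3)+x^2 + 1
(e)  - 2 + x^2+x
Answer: c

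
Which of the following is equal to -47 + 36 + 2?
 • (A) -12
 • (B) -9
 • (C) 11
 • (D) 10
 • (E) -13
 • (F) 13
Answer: B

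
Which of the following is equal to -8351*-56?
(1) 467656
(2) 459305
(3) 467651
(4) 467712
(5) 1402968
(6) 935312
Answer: 1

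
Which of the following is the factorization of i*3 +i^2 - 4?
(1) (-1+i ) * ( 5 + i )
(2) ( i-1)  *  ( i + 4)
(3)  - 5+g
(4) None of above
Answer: 2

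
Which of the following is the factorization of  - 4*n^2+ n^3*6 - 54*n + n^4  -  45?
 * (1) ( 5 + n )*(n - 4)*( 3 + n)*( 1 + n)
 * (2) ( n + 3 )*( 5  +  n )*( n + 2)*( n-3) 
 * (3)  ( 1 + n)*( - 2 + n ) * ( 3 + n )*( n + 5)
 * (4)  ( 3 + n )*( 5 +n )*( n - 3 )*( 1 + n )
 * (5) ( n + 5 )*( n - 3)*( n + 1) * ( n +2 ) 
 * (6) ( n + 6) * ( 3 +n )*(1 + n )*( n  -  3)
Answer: 4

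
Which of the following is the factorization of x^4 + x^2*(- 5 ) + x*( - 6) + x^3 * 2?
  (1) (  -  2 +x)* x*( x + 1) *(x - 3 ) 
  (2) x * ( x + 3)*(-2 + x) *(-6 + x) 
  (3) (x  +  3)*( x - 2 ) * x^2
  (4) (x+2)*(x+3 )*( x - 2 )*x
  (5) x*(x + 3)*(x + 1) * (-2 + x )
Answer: 5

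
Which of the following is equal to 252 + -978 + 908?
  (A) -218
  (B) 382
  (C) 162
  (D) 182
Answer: D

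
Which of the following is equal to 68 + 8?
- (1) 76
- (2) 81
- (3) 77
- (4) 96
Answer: 1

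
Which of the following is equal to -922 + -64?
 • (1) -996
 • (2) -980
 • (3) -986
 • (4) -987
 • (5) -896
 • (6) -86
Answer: 3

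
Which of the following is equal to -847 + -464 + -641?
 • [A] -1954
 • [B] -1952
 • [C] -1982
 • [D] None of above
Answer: B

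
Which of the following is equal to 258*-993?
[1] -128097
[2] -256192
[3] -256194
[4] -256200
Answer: 3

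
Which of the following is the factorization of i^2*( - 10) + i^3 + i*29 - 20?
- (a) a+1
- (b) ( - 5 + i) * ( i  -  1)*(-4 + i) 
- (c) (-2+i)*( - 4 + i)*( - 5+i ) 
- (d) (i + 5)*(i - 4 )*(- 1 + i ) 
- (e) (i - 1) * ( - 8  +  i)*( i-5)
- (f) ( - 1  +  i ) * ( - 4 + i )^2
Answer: b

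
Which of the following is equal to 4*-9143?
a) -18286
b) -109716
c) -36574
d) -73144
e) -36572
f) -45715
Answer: e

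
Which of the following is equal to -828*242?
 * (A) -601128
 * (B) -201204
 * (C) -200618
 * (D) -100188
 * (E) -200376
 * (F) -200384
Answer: E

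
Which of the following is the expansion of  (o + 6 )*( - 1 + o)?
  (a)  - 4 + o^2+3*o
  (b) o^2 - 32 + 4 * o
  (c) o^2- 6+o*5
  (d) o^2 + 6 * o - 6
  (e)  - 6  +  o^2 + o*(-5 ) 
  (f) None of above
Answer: c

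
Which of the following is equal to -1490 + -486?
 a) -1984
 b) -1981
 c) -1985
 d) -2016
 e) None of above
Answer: e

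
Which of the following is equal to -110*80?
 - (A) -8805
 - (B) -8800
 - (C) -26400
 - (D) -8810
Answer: B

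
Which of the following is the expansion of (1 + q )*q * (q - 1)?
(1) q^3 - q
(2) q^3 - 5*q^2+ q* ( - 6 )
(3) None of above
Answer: 1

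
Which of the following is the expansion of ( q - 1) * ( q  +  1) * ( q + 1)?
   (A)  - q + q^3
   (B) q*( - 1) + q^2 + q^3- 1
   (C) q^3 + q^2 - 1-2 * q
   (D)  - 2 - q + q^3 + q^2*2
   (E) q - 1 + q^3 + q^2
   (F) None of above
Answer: B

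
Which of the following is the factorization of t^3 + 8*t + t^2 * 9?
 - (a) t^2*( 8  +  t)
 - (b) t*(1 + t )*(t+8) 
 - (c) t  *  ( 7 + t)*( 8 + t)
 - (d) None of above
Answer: b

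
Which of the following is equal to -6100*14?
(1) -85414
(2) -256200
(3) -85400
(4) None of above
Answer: 3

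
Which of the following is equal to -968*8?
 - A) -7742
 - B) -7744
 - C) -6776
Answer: B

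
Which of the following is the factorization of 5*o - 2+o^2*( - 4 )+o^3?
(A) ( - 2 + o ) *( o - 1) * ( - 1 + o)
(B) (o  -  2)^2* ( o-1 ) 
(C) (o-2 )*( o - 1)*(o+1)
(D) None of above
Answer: A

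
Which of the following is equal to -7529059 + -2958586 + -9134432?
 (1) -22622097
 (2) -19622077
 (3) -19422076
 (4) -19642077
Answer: 2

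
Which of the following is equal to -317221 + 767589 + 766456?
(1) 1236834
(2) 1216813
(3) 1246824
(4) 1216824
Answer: 4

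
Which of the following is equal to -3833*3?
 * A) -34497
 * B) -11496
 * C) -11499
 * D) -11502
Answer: C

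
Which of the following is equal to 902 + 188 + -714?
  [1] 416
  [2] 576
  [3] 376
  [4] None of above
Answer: 3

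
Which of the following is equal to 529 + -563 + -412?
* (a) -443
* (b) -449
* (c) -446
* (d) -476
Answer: c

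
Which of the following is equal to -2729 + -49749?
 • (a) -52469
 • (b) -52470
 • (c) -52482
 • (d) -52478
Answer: d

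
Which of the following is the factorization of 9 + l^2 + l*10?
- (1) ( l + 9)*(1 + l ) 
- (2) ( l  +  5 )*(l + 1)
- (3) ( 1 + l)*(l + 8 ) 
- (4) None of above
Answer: 1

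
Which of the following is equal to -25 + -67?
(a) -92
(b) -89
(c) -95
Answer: a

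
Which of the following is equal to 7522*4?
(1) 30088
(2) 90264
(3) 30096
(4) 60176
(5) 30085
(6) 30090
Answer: 1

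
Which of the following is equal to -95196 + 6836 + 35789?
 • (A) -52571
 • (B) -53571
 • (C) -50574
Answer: A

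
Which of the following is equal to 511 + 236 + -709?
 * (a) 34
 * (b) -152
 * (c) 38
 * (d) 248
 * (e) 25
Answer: c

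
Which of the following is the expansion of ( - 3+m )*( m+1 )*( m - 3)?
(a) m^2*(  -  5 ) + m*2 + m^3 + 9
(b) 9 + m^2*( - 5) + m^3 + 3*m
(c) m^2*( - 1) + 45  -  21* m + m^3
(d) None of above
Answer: b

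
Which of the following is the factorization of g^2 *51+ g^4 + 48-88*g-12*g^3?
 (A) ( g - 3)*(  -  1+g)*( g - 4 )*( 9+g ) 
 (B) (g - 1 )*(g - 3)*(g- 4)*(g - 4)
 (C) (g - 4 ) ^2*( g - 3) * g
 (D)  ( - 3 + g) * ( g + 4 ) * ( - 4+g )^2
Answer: B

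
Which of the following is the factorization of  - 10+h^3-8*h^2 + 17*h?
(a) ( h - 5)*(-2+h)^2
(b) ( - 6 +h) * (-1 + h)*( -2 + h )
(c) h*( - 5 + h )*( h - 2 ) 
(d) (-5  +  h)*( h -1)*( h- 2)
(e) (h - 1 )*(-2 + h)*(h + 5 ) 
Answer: d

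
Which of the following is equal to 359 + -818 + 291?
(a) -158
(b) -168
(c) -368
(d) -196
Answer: b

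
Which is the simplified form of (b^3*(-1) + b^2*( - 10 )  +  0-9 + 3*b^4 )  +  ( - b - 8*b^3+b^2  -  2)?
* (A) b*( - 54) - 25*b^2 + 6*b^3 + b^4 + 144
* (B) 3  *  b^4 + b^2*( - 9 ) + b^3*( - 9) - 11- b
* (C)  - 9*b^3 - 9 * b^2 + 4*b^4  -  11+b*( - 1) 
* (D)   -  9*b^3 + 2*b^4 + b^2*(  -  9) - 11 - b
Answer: B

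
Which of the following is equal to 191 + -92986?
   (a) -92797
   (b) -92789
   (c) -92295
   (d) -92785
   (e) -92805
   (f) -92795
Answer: f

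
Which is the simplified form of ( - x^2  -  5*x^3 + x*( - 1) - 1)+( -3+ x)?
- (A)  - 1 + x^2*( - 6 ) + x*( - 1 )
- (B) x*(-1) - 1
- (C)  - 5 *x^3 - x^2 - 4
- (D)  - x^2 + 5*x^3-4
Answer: C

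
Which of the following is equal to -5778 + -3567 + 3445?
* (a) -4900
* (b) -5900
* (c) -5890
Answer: b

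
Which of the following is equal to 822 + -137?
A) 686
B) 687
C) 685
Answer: C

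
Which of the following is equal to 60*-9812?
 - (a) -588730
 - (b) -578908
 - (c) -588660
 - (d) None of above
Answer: d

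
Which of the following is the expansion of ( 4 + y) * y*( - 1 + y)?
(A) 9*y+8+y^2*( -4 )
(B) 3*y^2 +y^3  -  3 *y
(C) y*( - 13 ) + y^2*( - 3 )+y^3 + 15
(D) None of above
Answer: D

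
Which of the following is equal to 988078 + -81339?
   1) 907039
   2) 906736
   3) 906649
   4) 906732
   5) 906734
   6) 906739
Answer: 6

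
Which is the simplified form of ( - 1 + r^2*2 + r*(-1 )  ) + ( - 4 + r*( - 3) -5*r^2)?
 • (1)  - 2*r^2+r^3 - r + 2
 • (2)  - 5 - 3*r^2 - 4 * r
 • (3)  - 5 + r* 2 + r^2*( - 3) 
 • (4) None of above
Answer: 2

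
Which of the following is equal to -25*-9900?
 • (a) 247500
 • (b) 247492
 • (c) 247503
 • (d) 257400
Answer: a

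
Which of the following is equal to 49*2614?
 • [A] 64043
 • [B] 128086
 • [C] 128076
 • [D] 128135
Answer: B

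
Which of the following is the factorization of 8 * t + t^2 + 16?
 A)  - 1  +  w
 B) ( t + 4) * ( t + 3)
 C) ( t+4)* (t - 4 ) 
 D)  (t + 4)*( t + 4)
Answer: D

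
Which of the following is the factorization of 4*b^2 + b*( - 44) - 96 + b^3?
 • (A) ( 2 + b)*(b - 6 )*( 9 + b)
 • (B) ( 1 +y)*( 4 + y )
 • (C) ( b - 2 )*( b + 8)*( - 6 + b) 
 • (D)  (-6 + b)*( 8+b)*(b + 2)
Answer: D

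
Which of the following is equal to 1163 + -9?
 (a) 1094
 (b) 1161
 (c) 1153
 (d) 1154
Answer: d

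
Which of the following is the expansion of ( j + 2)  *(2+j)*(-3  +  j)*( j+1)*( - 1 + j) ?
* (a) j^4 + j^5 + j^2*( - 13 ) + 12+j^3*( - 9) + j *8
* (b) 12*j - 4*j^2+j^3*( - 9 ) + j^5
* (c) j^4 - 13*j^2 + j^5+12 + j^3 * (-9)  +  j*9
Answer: a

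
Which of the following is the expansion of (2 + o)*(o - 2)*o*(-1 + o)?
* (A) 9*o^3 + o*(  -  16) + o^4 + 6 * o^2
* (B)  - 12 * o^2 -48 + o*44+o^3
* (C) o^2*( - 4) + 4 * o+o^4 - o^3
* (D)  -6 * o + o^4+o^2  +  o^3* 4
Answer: C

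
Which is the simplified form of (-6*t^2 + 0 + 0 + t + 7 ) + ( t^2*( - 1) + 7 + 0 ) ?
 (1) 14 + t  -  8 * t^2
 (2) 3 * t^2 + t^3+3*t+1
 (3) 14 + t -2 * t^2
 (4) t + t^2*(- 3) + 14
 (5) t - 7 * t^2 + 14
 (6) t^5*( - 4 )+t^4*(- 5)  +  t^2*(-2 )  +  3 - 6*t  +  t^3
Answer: 5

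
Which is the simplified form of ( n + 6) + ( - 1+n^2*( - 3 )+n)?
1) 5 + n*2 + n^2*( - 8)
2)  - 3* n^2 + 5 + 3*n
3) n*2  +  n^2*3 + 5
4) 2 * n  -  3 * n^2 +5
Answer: 4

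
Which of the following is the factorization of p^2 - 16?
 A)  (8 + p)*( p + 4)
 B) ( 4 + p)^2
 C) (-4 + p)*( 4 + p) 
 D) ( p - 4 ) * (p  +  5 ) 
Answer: C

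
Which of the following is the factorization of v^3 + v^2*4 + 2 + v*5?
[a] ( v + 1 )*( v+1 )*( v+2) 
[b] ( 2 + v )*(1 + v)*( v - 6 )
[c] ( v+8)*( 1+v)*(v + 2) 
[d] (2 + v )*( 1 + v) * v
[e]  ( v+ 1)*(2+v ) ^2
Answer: a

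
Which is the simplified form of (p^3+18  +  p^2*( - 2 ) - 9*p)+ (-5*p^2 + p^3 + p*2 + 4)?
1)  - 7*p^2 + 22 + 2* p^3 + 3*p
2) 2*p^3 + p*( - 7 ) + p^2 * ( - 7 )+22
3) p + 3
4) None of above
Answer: 2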